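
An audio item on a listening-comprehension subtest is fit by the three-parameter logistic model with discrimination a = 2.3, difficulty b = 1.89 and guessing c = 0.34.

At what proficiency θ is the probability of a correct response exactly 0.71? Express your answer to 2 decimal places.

P(θ) = c + (1 − c) · 1 / (1 + exp(−a(θ − b)))
Remove guessing floor: (0.71 − 0.34)/(1 − 0.34) = 0.5606
logit = ln(0.5606/0.4394) = 0.2436
θ = b + logit/(a) = 1.89 + 0.2436/2.3000 = 1.9959

2.00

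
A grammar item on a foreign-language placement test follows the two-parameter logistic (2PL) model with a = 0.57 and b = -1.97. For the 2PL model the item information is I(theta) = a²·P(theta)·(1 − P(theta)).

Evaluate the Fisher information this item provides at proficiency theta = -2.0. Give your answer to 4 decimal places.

0.0812

P = 1/(1+e^{0.0171}) = 0.4957
P(1−P) = 0.4957 × 0.5043 = 0.2500
I = a² × P(1−P) = 0.57² × 0.2500 = 0.08122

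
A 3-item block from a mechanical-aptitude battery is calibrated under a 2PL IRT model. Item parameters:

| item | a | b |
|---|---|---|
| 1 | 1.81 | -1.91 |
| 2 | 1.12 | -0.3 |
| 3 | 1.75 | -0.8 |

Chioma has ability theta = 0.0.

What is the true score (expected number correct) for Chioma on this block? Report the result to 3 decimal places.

2.355

P(theta) = 1 / (1 + exp(−a(theta − b)))
P_1 = 1/(1+e^{-3.4571}) = 0.9694
P_2 = 1/(1+e^{-0.3360}) = 0.5832
P_3 = 1/(1+e^{-1.4000}) = 0.8022
E[score] = 0.9694 + 0.5832 + 0.8022 = 2.3548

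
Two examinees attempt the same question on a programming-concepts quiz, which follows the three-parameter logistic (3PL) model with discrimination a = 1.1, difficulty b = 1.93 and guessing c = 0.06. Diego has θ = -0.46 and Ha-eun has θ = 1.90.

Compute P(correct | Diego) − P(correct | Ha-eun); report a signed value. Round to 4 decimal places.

P(θ) = c + (1 − c) · 1 / (1 + exp(−a(θ − b)))
P(Diego) = 0.1233  [exponent -2.6290]
P(Ha-eun) = 0.5222  [exponent -0.0330]
Difference = 0.1233 − 0.5222 = -0.3990

-0.3990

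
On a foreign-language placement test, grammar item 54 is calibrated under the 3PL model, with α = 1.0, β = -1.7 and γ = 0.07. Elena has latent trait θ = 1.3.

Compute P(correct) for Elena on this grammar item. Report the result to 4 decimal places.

0.9559

P(θ) = γ + (1 − γ) · 1 / (1 + exp(−α(θ − β)))
Exponent: 1.0 × (1.3 − (-1.7)) = 3.0000
1/(1 + e^{-3.0000}) = 0.9526
P = 0.07 + 0.93 × 0.9526 = 0.9559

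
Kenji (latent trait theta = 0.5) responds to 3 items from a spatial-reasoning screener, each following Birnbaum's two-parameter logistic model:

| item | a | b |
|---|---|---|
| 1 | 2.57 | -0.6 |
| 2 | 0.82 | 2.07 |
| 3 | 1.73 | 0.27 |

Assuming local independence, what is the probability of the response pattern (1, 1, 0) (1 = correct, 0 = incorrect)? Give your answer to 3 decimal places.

0.082

P(theta) = 1 / (1 + exp(−a(theta − b)))
P_1 = 1/(1+e^{-2.8270}) = 0.9441
P_2 = 1/(1+e^{1.2874}) = 0.2163
P_3 = 1/(1+e^{-0.3979}) = 0.5982
L = P_1 × P_2 × (1−P_3) = 0.9441 × 0.2163 × 0.4018 = 0.08205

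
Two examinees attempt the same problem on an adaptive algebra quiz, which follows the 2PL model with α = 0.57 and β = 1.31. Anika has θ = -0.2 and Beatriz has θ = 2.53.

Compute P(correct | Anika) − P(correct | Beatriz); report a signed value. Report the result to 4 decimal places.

P(θ) = 1 / (1 + exp(−α(θ − β)))
P(Anika) = 0.2972  [exponent -0.8607]
P(Beatriz) = 0.6672  [exponent 0.6954]
Difference = 0.2972 − 0.6672 = -0.3700

-0.3700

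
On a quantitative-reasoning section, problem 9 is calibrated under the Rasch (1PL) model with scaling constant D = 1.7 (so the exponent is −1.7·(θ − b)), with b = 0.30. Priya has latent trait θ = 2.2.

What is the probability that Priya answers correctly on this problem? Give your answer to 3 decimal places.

P(θ) = 1 / (1 + exp(−D·(θ − b)))
Exponent: 1.7 × (2.2 − 0.30) = 3.2300
1/(1 + e^{-3.2300}) = 0.9619
P = 0.9619

0.962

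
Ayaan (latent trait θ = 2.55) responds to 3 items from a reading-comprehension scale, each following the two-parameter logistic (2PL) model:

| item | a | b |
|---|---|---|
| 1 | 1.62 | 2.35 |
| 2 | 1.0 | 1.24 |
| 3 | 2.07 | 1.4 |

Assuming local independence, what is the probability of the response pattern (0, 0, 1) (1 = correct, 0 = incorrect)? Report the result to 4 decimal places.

0.0816

P(θ) = 1 / (1 + exp(−a(θ − b)))
P_1 = 1/(1+e^{-0.3240}) = 0.5803
P_2 = 1/(1+e^{-1.3100}) = 0.7875
P_3 = 1/(1+e^{-2.3805}) = 0.9153
L = (1−P_1) × (1−P_2) × P_3 = 0.4197 × 0.2125 × 0.9153 = 0.08163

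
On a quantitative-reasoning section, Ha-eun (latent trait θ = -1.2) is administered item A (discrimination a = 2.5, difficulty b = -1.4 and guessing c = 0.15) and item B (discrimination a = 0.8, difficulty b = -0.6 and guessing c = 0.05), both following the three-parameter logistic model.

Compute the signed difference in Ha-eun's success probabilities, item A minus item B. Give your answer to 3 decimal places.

P(θ) = c + (1 − c) · 1 / (1 + exp(−a(θ − b)))
P_A = 0.6791
P_B = 0.4131
P_A − P_B = 0.2660

0.266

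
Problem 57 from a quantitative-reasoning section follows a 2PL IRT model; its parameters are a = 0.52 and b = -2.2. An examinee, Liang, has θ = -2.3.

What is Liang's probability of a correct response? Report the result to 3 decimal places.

P(θ) = 1 / (1 + exp(−a(θ − b)))
Exponent: 0.52 × (-2.3 − (-2.2)) = -0.0520
1/(1 + e^{0.0520}) = 0.4870

0.487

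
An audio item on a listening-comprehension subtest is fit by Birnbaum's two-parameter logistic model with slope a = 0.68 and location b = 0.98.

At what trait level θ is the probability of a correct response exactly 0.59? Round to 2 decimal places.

1.52

P(θ) = 1 / (1 + exp(−a(θ − b)))
logit = ln(0.5900/0.4100) = 0.3640
θ = b + logit/(a) = 0.98 + 0.3640/0.6800 = 1.5152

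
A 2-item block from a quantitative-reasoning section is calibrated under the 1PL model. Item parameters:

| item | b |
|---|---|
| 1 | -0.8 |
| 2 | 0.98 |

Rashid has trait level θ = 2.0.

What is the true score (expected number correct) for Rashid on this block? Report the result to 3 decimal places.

1.678

P(θ) = 1 / (1 + exp(−(θ − b)))
P_1 = 1/(1+e^{-2.8000}) = 0.9427
P_2 = 1/(1+e^{-1.0200}) = 0.7350
E[score] = 0.9427 + 0.7350 = 1.6776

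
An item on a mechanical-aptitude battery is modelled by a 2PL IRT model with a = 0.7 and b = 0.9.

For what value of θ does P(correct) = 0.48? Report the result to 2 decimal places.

P(θ) = 1 / (1 + exp(−a(θ − b)))
logit = ln(0.4800/0.5200) = -0.0800
θ = b + logit/(a) = 0.9 + (-0.0800)/0.7000 = 0.7857

0.79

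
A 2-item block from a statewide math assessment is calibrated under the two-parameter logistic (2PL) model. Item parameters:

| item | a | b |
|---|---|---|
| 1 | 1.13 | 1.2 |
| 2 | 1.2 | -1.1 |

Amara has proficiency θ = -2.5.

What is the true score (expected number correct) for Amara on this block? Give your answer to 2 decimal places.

0.17

P(θ) = 1 / (1 + exp(−a(θ − b)))
P_1 = 1/(1+e^{4.1810}) = 0.0151
P_2 = 1/(1+e^{1.6800}) = 0.1571
E[score] = 0.0151 + 0.1571 = 0.1721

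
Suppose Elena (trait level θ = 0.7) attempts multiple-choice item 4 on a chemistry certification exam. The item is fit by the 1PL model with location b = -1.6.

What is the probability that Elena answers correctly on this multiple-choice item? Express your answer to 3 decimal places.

0.909

P(θ) = 1 / (1 + exp(−(θ − b)))
Exponent: (0.7 − (-1.6)) = 2.3000
1/(1 + e^{-2.3000}) = 0.9089
P = 0.9089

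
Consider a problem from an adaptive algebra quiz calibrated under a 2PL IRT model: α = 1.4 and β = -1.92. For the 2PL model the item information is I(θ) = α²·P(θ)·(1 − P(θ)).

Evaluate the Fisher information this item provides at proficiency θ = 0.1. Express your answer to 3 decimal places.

P = 1/(1+e^{-2.8280}) = 0.9442
P(1−P) = 0.9442 × 0.0558 = 0.0527
I = α² × P(1−P) = 1.4² × 0.0527 = 0.10332

0.103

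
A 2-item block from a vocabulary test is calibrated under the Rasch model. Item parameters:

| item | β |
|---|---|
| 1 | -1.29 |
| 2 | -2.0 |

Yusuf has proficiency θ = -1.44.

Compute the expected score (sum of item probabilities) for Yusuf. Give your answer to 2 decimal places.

P(θ) = 1 / (1 + exp(−(θ − β)))
P_1 = 1/(1+e^{0.1500}) = 0.4626
P_2 = 1/(1+e^{-0.5600}) = 0.6365
E[score] = 0.4626 + 0.6365 = 1.0990

1.10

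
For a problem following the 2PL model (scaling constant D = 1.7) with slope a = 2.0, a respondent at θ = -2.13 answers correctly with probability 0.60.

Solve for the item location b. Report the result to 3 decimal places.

-2.249

P(θ) = 1 / (1 + exp(−D·a(θ − b)))
logit(0.60) = ln(0.60/0.40) = 0.4055
b = θ − logit/(1.7·a) = -2.13 − 0.4055/3.4000 = -2.2493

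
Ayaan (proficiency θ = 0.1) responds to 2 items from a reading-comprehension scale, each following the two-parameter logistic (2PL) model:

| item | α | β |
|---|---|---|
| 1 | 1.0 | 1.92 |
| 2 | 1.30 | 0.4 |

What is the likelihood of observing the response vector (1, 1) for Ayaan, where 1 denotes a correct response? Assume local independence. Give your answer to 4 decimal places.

0.0563

P(θ) = 1 / (1 + exp(−α(θ − β)))
P_1 = 1/(1+e^{1.8200}) = 0.1394
P_2 = 1/(1+e^{0.3900}) = 0.4037
L = P_1 × P_2 = 0.1394 × 0.4037 = 0.05629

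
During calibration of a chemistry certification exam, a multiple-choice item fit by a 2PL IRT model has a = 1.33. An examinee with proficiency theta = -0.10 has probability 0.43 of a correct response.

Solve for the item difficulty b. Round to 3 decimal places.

0.112

P(theta) = 1 / (1 + exp(−a(theta − b)))
logit(0.43) = ln(0.43/0.57) = -0.2819
b = theta − logit/(a) = -0.10 − (-0.2819)/1.3300 = 0.1119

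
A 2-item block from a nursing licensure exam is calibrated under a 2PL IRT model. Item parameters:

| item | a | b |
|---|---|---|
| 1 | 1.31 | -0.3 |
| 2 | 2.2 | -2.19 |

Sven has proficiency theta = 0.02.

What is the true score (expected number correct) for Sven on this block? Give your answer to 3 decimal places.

P(theta) = 1 / (1 + exp(−a(theta − b)))
P_1 = 1/(1+e^{-0.4192}) = 0.6033
P_2 = 1/(1+e^{-4.8620}) = 0.9923
E[score] = 0.6033 + 0.9923 = 1.5956

1.596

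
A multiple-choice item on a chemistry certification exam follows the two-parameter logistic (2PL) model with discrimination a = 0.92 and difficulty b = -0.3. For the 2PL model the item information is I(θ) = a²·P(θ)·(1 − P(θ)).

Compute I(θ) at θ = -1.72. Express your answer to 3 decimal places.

0.142

P = 1/(1+e^{1.3064}) = 0.2131
P(1−P) = 0.2131 × 0.7869 = 0.1677
I = a² × P(1−P) = 0.92² × 0.1677 = 0.14193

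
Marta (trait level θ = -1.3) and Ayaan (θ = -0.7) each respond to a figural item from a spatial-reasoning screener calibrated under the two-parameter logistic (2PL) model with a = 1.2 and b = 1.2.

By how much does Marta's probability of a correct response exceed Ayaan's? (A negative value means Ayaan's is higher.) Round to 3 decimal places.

P(θ) = 1 / (1 + exp(−a(θ − b)))
P(Marta) = 0.0474  [exponent -3.0000]
P(Ayaan) = 0.0928  [exponent -2.2800]
Difference = 0.0474 − 0.0928 = -0.0454

-0.045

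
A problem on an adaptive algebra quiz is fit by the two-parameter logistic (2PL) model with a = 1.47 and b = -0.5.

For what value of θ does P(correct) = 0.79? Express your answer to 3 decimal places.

P(θ) = 1 / (1 + exp(−a(θ − b)))
logit = ln(0.7900/0.2100) = 1.3249
θ = b + logit/(a) = -0.5 + 1.3249/1.4700 = 0.4013

0.401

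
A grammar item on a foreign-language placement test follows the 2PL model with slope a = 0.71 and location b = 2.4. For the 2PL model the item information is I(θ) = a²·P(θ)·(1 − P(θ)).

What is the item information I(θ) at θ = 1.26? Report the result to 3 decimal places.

0.107

P = 1/(1+e^{0.8094}) = 0.3080
P(1−P) = 0.3080 × 0.6920 = 0.2131
I = a² × P(1−P) = 0.71² × 0.2131 = 0.10745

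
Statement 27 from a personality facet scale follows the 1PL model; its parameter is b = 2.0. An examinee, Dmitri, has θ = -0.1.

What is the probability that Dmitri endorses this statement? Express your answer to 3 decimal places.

0.109

P(θ) = 1 / (1 + exp(−(θ − b)))
Exponent: (-0.1 − 2.0) = -2.1000
1/(1 + e^{2.1000}) = 0.1091
P = 0.1091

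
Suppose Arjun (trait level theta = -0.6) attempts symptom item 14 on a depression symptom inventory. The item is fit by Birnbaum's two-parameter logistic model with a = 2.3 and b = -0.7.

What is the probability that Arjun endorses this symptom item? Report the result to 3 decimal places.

P(theta) = 1 / (1 + exp(−a(theta − b)))
Exponent: 2.3 × (-0.6 − (-0.7)) = 0.2300
1/(1 + e^{-0.2300}) = 0.5572

0.557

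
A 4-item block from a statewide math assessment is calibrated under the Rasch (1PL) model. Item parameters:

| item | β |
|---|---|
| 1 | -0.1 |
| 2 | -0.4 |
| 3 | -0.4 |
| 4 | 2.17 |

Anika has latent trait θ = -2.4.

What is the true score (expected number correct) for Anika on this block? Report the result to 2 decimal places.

0.34

P(θ) = 1 / (1 + exp(−(θ − β)))
P_1 = 1/(1+e^{2.3000}) = 0.0911
P_2 = 1/(1+e^{2.0000}) = 0.1192
P_3 = 1/(1+e^{2.0000}) = 0.1192
P_4 = 1/(1+e^{4.5700}) = 0.0103
E[score] = 0.0911 + 0.1192 + 0.1192 + 0.0103 = 0.3398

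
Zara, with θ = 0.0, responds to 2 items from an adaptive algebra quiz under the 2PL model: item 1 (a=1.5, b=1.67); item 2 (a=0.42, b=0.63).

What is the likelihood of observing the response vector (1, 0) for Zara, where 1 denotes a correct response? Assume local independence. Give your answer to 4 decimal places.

0.0427

P(θ) = 1 / (1 + exp(−a(θ − b)))
P_1 = 1/(1+e^{2.5050}) = 0.0755
P_2 = 1/(1+e^{0.2646}) = 0.4342
L = P_1 × (1−P_2) = 0.0755 × 0.5658 = 0.04272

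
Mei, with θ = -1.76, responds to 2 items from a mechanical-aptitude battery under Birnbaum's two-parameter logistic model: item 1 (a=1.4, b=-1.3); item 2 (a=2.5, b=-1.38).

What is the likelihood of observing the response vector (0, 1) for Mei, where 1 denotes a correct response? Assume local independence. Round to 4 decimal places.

0.1829

P(θ) = 1 / (1 + exp(−a(θ − b)))
P_1 = 1/(1+e^{0.6440}) = 0.3443
P_2 = 1/(1+e^{0.9500}) = 0.2789
L = (1−P_1) × P_2 = 0.6557 × 0.2789 = 0.18285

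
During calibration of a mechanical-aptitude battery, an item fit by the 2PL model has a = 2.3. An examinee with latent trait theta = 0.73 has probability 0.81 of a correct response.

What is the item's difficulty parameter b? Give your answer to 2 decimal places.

P(theta) = 1 / (1 + exp(−a(theta − b)))
logit(0.81) = ln(0.81/0.19) = 1.4500
b = theta − logit/(a) = 0.73 − 1.4500/2.3000 = 0.0996

0.10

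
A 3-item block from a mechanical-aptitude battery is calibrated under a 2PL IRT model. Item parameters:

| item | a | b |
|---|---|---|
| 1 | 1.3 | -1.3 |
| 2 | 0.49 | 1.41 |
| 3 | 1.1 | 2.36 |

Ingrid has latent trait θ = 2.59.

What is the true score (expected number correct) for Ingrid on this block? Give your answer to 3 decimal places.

2.197

P(θ) = 1 / (1 + exp(−a(θ − b)))
P_1 = 1/(1+e^{-5.0570}) = 0.9937
P_2 = 1/(1+e^{-0.5782}) = 0.6407
P_3 = 1/(1+e^{-0.2530}) = 0.5629
E[score] = 0.9937 + 0.6407 + 0.5629 = 2.1972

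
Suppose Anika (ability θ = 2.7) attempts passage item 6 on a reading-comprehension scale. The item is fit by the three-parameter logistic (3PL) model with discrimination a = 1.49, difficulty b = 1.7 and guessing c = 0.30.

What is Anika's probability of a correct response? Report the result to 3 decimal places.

0.871

P(θ) = c + (1 − c) · 1 / (1 + exp(−a(θ − b)))
Exponent: 1.49 × (2.7 − 1.7) = 1.4900
1/(1 + e^{-1.4900}) = 0.8161
P = 0.30 + 0.70 × 0.8161 = 0.8713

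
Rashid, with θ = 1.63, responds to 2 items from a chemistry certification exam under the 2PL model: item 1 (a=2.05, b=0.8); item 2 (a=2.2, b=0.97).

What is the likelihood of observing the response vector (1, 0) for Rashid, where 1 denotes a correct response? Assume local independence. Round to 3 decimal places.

P(θ) = 1 / (1 + exp(−a(θ − b)))
P_1 = 1/(1+e^{-1.7015}) = 0.8457
P_2 = 1/(1+e^{-1.4520}) = 0.8103
L = P_1 × (1−P_2) = 0.8457 × 0.1897 = 0.16043

0.160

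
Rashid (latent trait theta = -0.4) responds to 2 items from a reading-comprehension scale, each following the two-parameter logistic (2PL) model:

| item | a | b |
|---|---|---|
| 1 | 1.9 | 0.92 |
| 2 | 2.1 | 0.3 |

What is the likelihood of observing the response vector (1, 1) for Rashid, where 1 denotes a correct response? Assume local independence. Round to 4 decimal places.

P(theta) = 1 / (1 + exp(−a(theta − b)))
P_1 = 1/(1+e^{2.5080}) = 0.0753
P_2 = 1/(1+e^{1.4700}) = 0.1869
L = P_1 × P_2 = 0.0753 × 0.1869 = 0.01408

0.0141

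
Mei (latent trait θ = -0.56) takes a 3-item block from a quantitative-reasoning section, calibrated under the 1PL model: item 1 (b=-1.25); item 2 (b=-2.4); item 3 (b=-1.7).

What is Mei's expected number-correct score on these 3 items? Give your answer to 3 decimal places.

P(θ) = 1 / (1 + exp(−(θ − b)))
P_1 = 1/(1+e^{-0.6900}) = 0.6660
P_2 = 1/(1+e^{-1.8400}) = 0.8629
P_3 = 1/(1+e^{-1.1400}) = 0.7577
E[score] = 0.6660 + 0.8629 + 0.7577 = 2.2866

2.287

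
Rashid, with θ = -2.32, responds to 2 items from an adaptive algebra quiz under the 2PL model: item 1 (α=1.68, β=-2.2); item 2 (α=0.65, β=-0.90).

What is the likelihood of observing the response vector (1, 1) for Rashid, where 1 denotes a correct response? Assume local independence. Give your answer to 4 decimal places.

0.1279

P(θ) = 1 / (1 + exp(−α(θ − β)))
P_1 = 1/(1+e^{0.2016}) = 0.4498
P_2 = 1/(1+e^{0.9230}) = 0.2843
L = P_1 × P_2 = 0.4498 × 0.2843 = 0.12789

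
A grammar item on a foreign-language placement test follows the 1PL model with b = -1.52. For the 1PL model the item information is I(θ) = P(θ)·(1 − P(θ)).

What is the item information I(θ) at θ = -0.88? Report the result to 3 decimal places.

0.226

P = 1/(1+e^{-0.6400}) = 0.6548
P(1−P) = 0.6548 × 0.3452 = 0.2261
I = P(1−P) = 0.22605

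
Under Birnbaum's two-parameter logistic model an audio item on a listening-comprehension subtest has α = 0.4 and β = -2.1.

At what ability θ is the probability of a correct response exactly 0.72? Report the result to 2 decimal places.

P(θ) = 1 / (1 + exp(−α(θ − β)))
logit = ln(0.7200/0.2800) = 0.9445
θ = β + logit/(α) = -2.1 + 0.9445/0.4000 = 0.2612

0.26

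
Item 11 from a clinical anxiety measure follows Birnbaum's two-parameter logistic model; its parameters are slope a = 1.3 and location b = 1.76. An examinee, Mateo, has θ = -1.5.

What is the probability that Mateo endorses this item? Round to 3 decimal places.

0.014

P(θ) = 1 / (1 + exp(−a(θ − b)))
Exponent: 1.3 × (-1.5 − 1.76) = -4.2380
1/(1 + e^{4.2380}) = 0.0142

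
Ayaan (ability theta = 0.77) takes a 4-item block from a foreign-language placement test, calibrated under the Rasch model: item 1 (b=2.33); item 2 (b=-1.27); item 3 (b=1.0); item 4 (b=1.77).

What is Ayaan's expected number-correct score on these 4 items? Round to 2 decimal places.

P(theta) = 1 / (1 + exp(−(theta − b)))
P_1 = 1/(1+e^{1.5600}) = 0.1736
P_2 = 1/(1+e^{-2.0400}) = 0.8849
P_3 = 1/(1+e^{0.2300}) = 0.4428
P_4 = 1/(1+e^{1.0000}) = 0.2689
E[score] = 0.1736 + 0.8849 + 0.4428 + 0.2689 = 1.7703

1.77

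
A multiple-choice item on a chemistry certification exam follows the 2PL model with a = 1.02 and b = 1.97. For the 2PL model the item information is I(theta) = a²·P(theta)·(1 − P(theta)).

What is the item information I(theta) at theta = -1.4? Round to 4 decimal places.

0.0314

P = 1/(1+e^{3.4374}) = 0.0311
P(1−P) = 0.0311 × 0.9689 = 0.0302
I = a² × P(1−P) = 1.02² × 0.0302 = 0.03140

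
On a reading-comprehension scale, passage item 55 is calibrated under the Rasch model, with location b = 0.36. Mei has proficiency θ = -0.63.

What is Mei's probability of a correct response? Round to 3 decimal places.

0.271

P(θ) = 1 / (1 + exp(−(θ − b)))
Exponent: (-0.63 − 0.36) = -0.9900
1/(1 + e^{0.9900}) = 0.2709
P = 0.2709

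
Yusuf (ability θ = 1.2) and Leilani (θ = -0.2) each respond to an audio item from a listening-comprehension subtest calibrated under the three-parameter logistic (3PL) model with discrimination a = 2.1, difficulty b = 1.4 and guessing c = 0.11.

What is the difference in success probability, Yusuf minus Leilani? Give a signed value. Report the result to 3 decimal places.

0.323

P(θ) = c + (1 − c) · 1 / (1 + exp(−a(θ − b)))
P(Yusuf) = 0.4629  [exponent -0.4200]
P(Leilani) = 0.1399  [exponent -3.3600]
Difference = 0.4629 − 0.1399 = 0.3230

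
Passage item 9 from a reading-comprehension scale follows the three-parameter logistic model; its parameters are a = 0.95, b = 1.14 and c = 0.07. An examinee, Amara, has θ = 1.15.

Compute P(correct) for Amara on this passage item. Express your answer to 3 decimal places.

P(θ) = c + (1 − c) · 1 / (1 + exp(−a(θ − b)))
Exponent: 0.95 × (1.15 − 1.14) = 0.0095
1/(1 + e^{-0.0095}) = 0.5024
P = 0.07 + 0.93 × 0.5024 = 0.5372

0.537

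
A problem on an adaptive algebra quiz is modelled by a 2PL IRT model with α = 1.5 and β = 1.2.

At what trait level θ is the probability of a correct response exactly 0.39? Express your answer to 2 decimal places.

P(θ) = 1 / (1 + exp(−α(θ − β)))
logit = ln(0.3900/0.6100) = -0.4473
θ = β + logit/(α) = 1.2 + (-0.4473)/1.5000 = 0.9018

0.90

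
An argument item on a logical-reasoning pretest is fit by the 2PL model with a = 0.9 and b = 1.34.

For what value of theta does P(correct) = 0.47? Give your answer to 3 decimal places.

1.207

P(theta) = 1 / (1 + exp(−a(theta − b)))
logit = ln(0.4700/0.5300) = -0.1201
theta = b + logit/(a) = 1.34 + (-0.1201)/0.9000 = 1.2065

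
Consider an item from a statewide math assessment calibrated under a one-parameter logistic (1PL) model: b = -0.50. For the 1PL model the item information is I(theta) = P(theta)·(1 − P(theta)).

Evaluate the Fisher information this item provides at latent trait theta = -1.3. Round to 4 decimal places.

0.2139

P = 1/(1+e^{0.8000}) = 0.3100
P(1−P) = 0.3100 × 0.6900 = 0.2139
I = P(1−P) = 0.21391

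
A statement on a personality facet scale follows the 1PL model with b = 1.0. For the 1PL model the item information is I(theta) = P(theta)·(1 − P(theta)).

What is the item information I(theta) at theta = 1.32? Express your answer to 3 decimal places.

P = 1/(1+e^{-0.3200}) = 0.5793
P(1−P) = 0.5793 × 0.4207 = 0.2437
I = P(1−P) = 0.24371

0.244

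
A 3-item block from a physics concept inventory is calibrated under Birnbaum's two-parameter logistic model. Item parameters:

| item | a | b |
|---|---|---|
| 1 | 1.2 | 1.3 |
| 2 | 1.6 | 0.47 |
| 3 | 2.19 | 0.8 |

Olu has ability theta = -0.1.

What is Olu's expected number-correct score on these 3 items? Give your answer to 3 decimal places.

0.566

P(theta) = 1 / (1 + exp(−a(theta − b)))
P_1 = 1/(1+e^{1.6800}) = 0.1571
P_2 = 1/(1+e^{0.9120}) = 0.2866
P_3 = 1/(1+e^{1.9710}) = 0.1223
E[score] = 0.1571 + 0.2866 + 0.1223 = 0.5660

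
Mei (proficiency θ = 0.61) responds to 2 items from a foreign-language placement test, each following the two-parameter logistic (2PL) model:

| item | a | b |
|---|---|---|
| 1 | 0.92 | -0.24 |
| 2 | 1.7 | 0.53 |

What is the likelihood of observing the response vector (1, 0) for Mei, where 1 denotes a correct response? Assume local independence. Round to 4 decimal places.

0.3198

P(θ) = 1 / (1 + exp(−a(θ − b)))
P_1 = 1/(1+e^{-0.7820}) = 0.6861
P_2 = 1/(1+e^{-0.1360}) = 0.5339
L = P_1 × (1−P_2) = 0.6861 × 0.4661 = 0.31976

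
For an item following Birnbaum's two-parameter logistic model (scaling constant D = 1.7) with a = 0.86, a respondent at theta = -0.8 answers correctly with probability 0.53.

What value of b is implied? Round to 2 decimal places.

P(theta) = 1 / (1 + exp(−D·a(theta − b)))
logit(0.53) = ln(0.53/0.47) = 0.1201
b = theta − logit/(1.7·a) = -0.8 − 0.1201/1.4620 = -0.8822

-0.88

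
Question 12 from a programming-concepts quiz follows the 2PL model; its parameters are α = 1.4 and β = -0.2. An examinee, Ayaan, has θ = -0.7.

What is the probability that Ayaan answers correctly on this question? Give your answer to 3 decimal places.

P(θ) = 1 / (1 + exp(−α(θ − β)))
Exponent: 1.4 × (-0.7 − (-0.2)) = -0.7000
1/(1 + e^{0.7000}) = 0.3318

0.332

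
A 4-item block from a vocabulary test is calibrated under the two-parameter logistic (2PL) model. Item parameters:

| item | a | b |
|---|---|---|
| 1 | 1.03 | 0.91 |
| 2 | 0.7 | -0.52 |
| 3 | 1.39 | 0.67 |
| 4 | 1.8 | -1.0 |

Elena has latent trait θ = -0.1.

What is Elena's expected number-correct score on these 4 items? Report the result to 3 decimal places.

1.924

P(θ) = 1 / (1 + exp(−a(θ − b)))
P_1 = 1/(1+e^{1.0403}) = 0.2611
P_2 = 1/(1+e^{-0.2940}) = 0.5730
P_3 = 1/(1+e^{1.0703}) = 0.2553
P_4 = 1/(1+e^{-1.6200}) = 0.8348
E[score] = 0.2611 + 0.5730 + 0.2553 + 0.8348 = 1.9242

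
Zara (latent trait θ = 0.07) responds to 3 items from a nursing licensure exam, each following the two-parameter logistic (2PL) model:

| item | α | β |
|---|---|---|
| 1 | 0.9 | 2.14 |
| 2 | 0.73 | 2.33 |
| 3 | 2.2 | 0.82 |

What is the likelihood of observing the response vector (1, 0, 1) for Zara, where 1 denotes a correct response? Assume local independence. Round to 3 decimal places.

0.018

P(θ) = 1 / (1 + exp(−α(θ − β)))
P_1 = 1/(1+e^{1.8630}) = 0.1344
P_2 = 1/(1+e^{1.6498}) = 0.1611
P_3 = 1/(1+e^{1.6500}) = 0.1611
L = P_1 × (1−P_2) × P_3 = 0.1344 × 0.8389 × 0.1611 = 0.01816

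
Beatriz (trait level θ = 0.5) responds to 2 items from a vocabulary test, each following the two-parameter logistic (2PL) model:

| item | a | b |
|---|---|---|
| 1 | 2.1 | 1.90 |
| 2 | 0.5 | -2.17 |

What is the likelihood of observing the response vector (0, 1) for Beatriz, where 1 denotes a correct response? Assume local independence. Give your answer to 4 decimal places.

0.7519

P(θ) = 1 / (1 + exp(−a(θ − b)))
P_1 = 1/(1+e^{2.9400}) = 0.0502
P_2 = 1/(1+e^{-1.3350}) = 0.7917
L = (1−P_1) × P_2 = 0.9498 × 0.7917 = 0.75192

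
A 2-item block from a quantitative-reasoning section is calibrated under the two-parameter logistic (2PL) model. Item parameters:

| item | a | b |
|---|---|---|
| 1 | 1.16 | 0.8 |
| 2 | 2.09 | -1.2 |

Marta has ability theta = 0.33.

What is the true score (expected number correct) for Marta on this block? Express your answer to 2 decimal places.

1.33

P(theta) = 1 / (1 + exp(−a(theta − b)))
P_1 = 1/(1+e^{0.5452}) = 0.3670
P_2 = 1/(1+e^{-3.1977}) = 0.9607
E[score] = 0.3670 + 0.9607 = 1.3277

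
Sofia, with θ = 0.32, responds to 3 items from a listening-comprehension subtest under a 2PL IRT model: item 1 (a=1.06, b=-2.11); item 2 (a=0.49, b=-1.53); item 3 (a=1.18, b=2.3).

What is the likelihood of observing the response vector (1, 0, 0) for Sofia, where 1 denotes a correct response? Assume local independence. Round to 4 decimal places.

P(θ) = 1 / (1 + exp(−a(θ − b)))
P_1 = 1/(1+e^{-2.5758}) = 0.9293
P_2 = 1/(1+e^{-0.9065}) = 0.7123
P_3 = 1/(1+e^{2.3364}) = 0.0882
L = P_1 × (1−P_2) × (1−P_3) = 0.9293 × 0.2877 × 0.9118 = 0.24380

0.2438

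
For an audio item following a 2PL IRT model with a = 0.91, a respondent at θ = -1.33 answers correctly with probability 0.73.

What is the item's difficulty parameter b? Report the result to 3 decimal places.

-2.423

P(θ) = 1 / (1 + exp(−a(θ − b)))
logit(0.73) = ln(0.73/0.27) = 0.9946
b = θ − logit/(a) = -1.33 − 0.9946/0.9100 = -2.4230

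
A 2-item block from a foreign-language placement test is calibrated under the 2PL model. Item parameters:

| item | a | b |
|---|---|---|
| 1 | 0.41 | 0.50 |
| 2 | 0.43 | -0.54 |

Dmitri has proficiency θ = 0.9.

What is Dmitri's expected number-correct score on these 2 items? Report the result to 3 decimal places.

P(θ) = 1 / (1 + exp(−a(θ − b)))
P_1 = 1/(1+e^{-0.1640}) = 0.5409
P_2 = 1/(1+e^{-0.6192}) = 0.6500
E[score] = 0.5409 + 0.6500 = 1.1909

1.191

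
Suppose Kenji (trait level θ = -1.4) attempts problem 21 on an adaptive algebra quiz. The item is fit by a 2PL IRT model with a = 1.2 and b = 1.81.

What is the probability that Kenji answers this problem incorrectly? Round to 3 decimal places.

P(θ) = 1 / (1 + exp(−a(θ − b)))
Exponent: 1.2 × (-1.4 − 1.81) = -3.8520
1/(1 + e^{3.8520}) = 0.0208
P(incorrect) = 1 − 0.0208 = 0.9792

0.979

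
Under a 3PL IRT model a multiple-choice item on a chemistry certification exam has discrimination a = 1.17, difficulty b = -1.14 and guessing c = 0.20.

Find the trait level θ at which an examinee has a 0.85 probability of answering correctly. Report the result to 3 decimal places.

P(θ) = c + (1 − c) · 1 / (1 + exp(−a(θ − b)))
Remove guessing floor: (0.85 − 0.20)/(1 − 0.20) = 0.8125
logit = ln(0.8125/0.1875) = 1.4663
θ = b + logit/(a) = -1.14 + 1.4663/1.1700 = 0.1133

0.113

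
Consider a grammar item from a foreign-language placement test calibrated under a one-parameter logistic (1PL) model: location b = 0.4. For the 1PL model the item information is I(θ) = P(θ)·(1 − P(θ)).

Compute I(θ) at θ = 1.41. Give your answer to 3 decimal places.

0.196

P = 1/(1+e^{-1.0100}) = 0.7330
P(1−P) = 0.7330 × 0.2670 = 0.1957
I = P(1−P) = 0.19570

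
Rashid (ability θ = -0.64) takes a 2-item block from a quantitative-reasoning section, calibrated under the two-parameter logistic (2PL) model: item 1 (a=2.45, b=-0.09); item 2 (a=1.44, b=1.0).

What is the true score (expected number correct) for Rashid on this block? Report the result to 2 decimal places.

0.29

P(θ) = 1 / (1 + exp(−a(θ − b)))
P_1 = 1/(1+e^{1.3475}) = 0.2063
P_2 = 1/(1+e^{2.3616}) = 0.0861
E[score] = 0.2063 + 0.0861 = 0.2924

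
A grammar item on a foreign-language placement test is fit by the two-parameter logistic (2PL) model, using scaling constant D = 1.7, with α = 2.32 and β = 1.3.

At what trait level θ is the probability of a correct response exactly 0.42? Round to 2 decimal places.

1.22

P(θ) = 1 / (1 + exp(−D·α(θ − β)))
logit = ln(0.4200/0.5800) = -0.3228
θ = β + logit/(1.7·α) = 1.3 + (-0.3228)/3.9440 = 1.2182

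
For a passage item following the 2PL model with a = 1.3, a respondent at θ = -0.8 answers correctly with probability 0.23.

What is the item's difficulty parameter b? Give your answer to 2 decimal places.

0.13

P(θ) = 1 / (1 + exp(−a(θ − b)))
logit(0.23) = ln(0.23/0.77) = -1.2083
b = θ − logit/(a) = -0.8 − (-1.2083)/1.3000 = 0.1295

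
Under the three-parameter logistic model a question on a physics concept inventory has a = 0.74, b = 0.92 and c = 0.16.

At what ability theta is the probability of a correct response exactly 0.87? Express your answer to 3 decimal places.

3.214

P(theta) = c + (1 − c) · 1 / (1 + exp(−a(theta − b)))
Remove guessing floor: (0.87 − 0.16)/(1 − 0.16) = 0.8452
logit = ln(0.8452/0.1548) = 1.6977
theta = b + logit/(a) = 0.92 + 1.6977/0.7400 = 3.2142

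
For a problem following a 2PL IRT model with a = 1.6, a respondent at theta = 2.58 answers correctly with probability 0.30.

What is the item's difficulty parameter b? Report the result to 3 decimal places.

P(theta) = 1 / (1 + exp(−a(theta − b)))
logit(0.30) = ln(0.30/0.70) = -0.8473
b = theta − logit/(a) = 2.58 − (-0.8473)/1.6000 = 3.1096

3.110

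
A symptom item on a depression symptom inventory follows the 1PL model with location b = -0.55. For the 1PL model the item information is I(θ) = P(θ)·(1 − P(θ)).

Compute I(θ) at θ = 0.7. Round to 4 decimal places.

0.1731

P = 1/(1+e^{-1.2500}) = 0.7773
P(1−P) = 0.7773 × 0.2227 = 0.1731
I = P(1−P) = 0.17310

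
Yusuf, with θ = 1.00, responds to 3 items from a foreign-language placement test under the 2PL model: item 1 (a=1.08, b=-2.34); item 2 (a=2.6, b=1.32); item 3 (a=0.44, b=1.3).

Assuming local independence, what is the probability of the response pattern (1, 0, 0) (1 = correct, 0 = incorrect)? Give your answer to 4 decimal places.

P(θ) = 1 / (1 + exp(−a(θ − b)))
P_1 = 1/(1+e^{-3.6072}) = 0.9736
P_2 = 1/(1+e^{0.8320}) = 0.3032
P_3 = 1/(1+e^{0.1320}) = 0.4670
L = P_1 × (1−P_2) × (1−P_3) = 0.9736 × 0.6968 × 0.5330 = 0.36154

0.3615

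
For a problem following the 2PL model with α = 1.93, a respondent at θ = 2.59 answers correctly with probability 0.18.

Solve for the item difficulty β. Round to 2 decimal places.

3.38

P(θ) = 1 / (1 + exp(−α(θ − β)))
logit(0.18) = ln(0.18/0.82) = -1.5163
β = θ − logit/(α) = 2.59 − (-1.5163)/1.9300 = 3.3757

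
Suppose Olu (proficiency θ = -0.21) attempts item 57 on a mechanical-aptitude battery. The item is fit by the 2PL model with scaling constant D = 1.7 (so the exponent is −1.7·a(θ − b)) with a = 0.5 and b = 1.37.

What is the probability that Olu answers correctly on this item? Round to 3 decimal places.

0.207

P(θ) = 1 / (1 + exp(−D·a(θ − b)))
Exponent: 1.7 × 0.5 × (-0.21 − 1.37) = -1.3430
1/(1 + e^{1.3430}) = 0.2070
P = 0.2070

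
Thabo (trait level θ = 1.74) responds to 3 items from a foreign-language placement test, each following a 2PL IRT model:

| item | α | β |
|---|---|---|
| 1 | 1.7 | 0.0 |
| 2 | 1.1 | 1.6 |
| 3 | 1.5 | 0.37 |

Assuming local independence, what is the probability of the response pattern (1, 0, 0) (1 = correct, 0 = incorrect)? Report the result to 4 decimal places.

P(θ) = 1 / (1 + exp(−α(θ − β)))
P_1 = 1/(1+e^{-2.9580}) = 0.9506
P_2 = 1/(1+e^{-0.1540}) = 0.5384
P_3 = 1/(1+e^{-2.0550}) = 0.8865
L = P_1 × (1−P_2) × (1−P_3) = 0.9506 × 0.4616 × 0.1135 = 0.04982

0.0498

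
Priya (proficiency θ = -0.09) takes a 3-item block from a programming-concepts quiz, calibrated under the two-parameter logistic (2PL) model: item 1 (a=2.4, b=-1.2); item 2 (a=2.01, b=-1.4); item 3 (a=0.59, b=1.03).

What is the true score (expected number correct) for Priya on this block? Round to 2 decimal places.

2.21

P(θ) = 1 / (1 + exp(−a(θ − b)))
P_1 = 1/(1+e^{-2.6640}) = 0.9349
P_2 = 1/(1+e^{-2.6331}) = 0.9330
P_3 = 1/(1+e^{0.6608}) = 0.3406
E[score] = 0.9349 + 0.9330 + 0.3406 = 2.2084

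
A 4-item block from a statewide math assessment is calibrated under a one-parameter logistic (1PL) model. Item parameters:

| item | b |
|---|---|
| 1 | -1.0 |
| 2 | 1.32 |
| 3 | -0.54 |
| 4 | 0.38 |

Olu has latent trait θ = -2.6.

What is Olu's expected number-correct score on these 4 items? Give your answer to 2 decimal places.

P(θ) = 1 / (1 + exp(−(θ − b)))
P_1 = 1/(1+e^{1.6000}) = 0.1680
P_2 = 1/(1+e^{3.9200}) = 0.0195
P_3 = 1/(1+e^{2.0600}) = 0.1130
P_4 = 1/(1+e^{2.9800}) = 0.0483
E[score] = 0.1680 + 0.0195 + 0.1130 + 0.0483 = 0.3488

0.35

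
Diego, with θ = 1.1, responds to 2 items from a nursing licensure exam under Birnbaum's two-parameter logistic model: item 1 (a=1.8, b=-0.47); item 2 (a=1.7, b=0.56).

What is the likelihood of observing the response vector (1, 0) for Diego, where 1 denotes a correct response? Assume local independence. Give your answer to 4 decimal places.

P(θ) = 1 / (1 + exp(−a(θ − b)))
P_1 = 1/(1+e^{-2.8260}) = 0.9441
P_2 = 1/(1+e^{-0.9180}) = 0.7146
L = P_1 × (1−P_2) = 0.9441 × 0.2854 = 0.26940

0.2694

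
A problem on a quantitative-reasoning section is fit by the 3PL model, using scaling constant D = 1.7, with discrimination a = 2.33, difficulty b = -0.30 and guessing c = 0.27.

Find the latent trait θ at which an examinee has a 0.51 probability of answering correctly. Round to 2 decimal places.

P(θ) = c + (1 − c) · 1 / (1 + exp(−D·a(θ − b)))
Remove guessing floor: (0.51 − 0.27)/(1 − 0.27) = 0.3288
logit = ln(0.3288/0.6712) = -0.7138
θ = b + logit/(1.7·a) = -0.30 + (-0.7138)/3.9610 = -0.4802

-0.48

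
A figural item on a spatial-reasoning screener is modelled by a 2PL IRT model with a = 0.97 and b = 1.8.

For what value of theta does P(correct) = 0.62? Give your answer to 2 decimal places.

P(theta) = 1 / (1 + exp(−a(theta − b)))
logit = ln(0.6200/0.3800) = 0.4895
theta = b + logit/(a) = 1.8 + 0.4895/0.9700 = 2.3047

2.30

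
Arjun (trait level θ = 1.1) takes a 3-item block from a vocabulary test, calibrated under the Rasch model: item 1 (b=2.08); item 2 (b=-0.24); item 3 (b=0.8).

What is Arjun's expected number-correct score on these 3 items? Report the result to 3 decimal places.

P(θ) = 1 / (1 + exp(−(θ − b)))
P_1 = 1/(1+e^{0.9800}) = 0.2729
P_2 = 1/(1+e^{-1.3400}) = 0.7925
P_3 = 1/(1+e^{-0.3000}) = 0.5744
E[score] = 0.2729 + 0.7925 + 0.5744 = 1.6398

1.640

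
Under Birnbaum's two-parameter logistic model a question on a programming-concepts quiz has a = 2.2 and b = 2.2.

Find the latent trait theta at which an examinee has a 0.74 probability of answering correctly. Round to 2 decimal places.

P(theta) = 1 / (1 + exp(−a(theta − b)))
logit = ln(0.7400/0.2600) = 1.0460
theta = b + logit/(a) = 2.2 + 1.0460/2.2000 = 2.6754

2.68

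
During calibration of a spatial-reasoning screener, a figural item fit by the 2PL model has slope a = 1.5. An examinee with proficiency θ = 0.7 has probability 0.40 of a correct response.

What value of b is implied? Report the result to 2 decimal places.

0.97

P(θ) = 1 / (1 + exp(−a(θ − b)))
logit(0.40) = ln(0.40/0.60) = -0.4055
b = θ − logit/(a) = 0.7 − (-0.4055)/1.5000 = 0.9703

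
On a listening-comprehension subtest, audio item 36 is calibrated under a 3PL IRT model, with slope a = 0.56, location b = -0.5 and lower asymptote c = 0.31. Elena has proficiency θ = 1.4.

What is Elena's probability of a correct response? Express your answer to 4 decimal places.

0.8230

P(θ) = c + (1 − c) · 1 / (1 + exp(−a(θ − b)))
Exponent: 0.56 × (1.4 − (-0.5)) = 1.0640
1/(1 + e^{-1.0640}) = 0.7435
P = 0.31 + 0.69 × 0.7435 = 0.8230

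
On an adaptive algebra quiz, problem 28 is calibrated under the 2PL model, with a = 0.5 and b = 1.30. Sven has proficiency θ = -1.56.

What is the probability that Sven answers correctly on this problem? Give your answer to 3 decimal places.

P(θ) = 1 / (1 + exp(−a(θ − b)))
Exponent: 0.5 × (-1.56 − 1.30) = -1.4300
1/(1 + e^{1.4300}) = 0.1931

0.193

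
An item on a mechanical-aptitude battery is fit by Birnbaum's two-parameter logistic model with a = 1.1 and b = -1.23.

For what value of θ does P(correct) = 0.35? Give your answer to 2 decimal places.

-1.79

P(θ) = 1 / (1 + exp(−a(θ − b)))
logit = ln(0.3500/0.6500) = -0.6190
θ = b + logit/(a) = -1.23 + (-0.6190)/1.1000 = -1.7928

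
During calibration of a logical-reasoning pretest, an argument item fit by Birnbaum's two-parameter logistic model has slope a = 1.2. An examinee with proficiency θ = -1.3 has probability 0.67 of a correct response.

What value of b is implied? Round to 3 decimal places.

P(θ) = 1 / (1 + exp(−a(θ − b)))
logit(0.67) = ln(0.67/0.33) = 0.7082
b = θ − logit/(a) = -1.3 − 0.7082/1.2000 = -1.8902

-1.890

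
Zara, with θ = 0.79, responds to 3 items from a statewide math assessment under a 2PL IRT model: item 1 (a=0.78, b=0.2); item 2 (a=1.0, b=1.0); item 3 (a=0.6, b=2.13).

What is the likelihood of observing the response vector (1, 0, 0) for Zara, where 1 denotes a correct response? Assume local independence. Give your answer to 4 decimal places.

P(θ) = 1 / (1 + exp(−a(θ − b)))
P_1 = 1/(1+e^{-0.4602}) = 0.6131
P_2 = 1/(1+e^{0.2100}) = 0.4477
P_3 = 1/(1+e^{0.8040}) = 0.3092
L = P_1 × (1−P_2) × (1−P_3) = 0.6131 × 0.5523 × 0.6908 = 0.23391

0.2339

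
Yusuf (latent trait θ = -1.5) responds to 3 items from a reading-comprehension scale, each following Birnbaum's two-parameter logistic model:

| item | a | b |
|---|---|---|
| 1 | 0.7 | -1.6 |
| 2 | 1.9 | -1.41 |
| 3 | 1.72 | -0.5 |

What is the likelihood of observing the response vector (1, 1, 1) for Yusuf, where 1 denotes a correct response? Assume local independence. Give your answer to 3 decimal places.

P(θ) = 1 / (1 + exp(−a(θ − b)))
P_1 = 1/(1+e^{-0.0700}) = 0.5175
P_2 = 1/(1+e^{0.1710}) = 0.4574
P_3 = 1/(1+e^{1.7200}) = 0.1519
L = P_1 × P_2 × P_3 = 0.5175 × 0.4574 × 0.1519 = 0.03594

0.036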